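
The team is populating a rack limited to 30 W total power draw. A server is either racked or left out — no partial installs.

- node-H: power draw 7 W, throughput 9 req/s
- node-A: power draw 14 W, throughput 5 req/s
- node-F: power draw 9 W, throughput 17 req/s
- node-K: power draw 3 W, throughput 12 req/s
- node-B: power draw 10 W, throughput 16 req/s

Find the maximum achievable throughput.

Allowing fractional choices, the relaxed optimum would be about 54.4, but servers are indivisible.
node-F + node-K + node-B: power draw 9 + 3 + 10 = 22 ≤ 30, throughput 17 + 12 + 16 = 45.
node-H + node-F + node-B: power draw 7 + 9 + 10 = 26 ≤ 30, throughput 9 + 17 + 16 = 42.
node-H + node-F + node-K + node-B: power draw 7 + 9 + 3 + 10 = 29 ≤ 30, throughput 9 + 17 + 12 + 16 = 54.
Best is node-H, node-F, node-K, and node-B with total throughput 54.

54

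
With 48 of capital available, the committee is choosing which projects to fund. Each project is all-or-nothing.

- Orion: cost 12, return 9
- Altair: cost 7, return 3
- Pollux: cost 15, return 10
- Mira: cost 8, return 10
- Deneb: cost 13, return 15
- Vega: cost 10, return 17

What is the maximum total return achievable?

52

This is an integer program with binary decision variables.
Pollux + Mira + Deneb + Vega: cost 15 + 8 + 13 + 10 = 46 ≤ 48, return 10 + 10 + 15 + 17 = 52.
Orion + Pollux + Mira + Vega: cost 12 + 15 + 8 + 10 = 45 ≤ 48, return 9 + 10 + 10 + 17 = 46.
Orion + Mira + Deneb + Vega: cost 12 + 8 + 13 + 10 = 43 ≤ 48, return 9 + 10 + 15 + 17 = 51.
Best is Pollux, Mira, Deneb, and Vega with total return 52.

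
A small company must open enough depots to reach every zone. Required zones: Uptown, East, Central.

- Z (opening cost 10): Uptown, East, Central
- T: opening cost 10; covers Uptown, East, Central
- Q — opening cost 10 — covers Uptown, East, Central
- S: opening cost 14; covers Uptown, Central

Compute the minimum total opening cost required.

This is an integer covering problem.
Z alone covers Uptown, East, Central — every zone.
Total opening cost: 10.
No cover costs less than 10.

10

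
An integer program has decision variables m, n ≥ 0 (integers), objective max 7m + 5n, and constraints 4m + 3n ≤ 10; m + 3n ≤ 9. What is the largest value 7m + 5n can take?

The continuous relaxation peaks at (2.5, 0) with value 17.50; rounding to a feasible lattice point costs some objective.
(m,n)=(1,2) is feasible, giving 17.
(m,n)=(0,3) is feasible, giving 15.
(m,n)=(2,0) is feasible, giving 14.
Maximum is 17 at (m,n)=(1,2).

17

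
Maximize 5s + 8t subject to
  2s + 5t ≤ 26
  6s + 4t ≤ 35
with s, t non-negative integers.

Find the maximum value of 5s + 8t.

47

Relaxing integrality, the LP optimum is 47.41 at (s,t) = (3.23, 3.91), which is not an integer point.
(s,t)=(3,4): 2·3+5·4=26≤26, 6·3+4·4=34≤35, objective 47.
(s,t)=(2,4): 2·2+5·4=24≤26, 6·2+4·4=28≤35, objective 42.
Maximum is 47 at (s,t)=(3,4).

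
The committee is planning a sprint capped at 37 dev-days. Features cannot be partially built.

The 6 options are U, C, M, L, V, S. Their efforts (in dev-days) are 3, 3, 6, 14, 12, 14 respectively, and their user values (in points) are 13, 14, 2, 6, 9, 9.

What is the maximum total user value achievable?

Allowing fractional choices, the relaxed optimum would be about 47.1, but features are indivisible.
U + C + V + S: effort 3 + 3 + 12 + 14 = 32 ≤ 37, user value 13 + 14 + 9 + 9 = 45.
U + C + L + V: effort 3 + 3 + 14 + 12 = 32 ≤ 37, user value 13 + 14 + 6 + 9 = 42.
Best is U, C, V, and S with total user value 45.

45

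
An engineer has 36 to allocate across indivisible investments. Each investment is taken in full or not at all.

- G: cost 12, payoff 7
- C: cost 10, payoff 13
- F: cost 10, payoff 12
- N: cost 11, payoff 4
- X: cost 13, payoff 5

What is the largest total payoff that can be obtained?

32

Treat it as a binary knapsack problem.
C + F + N: cost 10 + 10 + 11 = 31 ≤ 36, payoff 13 + 12 + 4 = 29.
C + F + X: cost 10 + 10 + 13 = 33 ≤ 36, payoff 13 + 12 + 5 = 30.
G + C + F: cost 12 + 10 + 10 = 32 ≤ 36, payoff 7 + 13 + 12 = 32.
Best is G, C, and F with total payoff 32.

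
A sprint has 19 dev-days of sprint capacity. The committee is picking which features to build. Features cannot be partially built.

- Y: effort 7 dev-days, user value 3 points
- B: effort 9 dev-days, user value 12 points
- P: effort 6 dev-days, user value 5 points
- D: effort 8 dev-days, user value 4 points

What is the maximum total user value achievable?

17

Allowing fractional choices, the relaxed optimum would be about 19.0, but features are indivisible.
B + D: effort 9 + 8 = 17 ≤ 19, user value 12 + 4 = 16.
B + P: effort 9 + 6 = 15 ≤ 19, user value 12 + 5 = 17.
Y + B: effort 7 + 9 = 16 ≤ 19, user value 3 + 12 = 15.
Best is B and P with total user value 17.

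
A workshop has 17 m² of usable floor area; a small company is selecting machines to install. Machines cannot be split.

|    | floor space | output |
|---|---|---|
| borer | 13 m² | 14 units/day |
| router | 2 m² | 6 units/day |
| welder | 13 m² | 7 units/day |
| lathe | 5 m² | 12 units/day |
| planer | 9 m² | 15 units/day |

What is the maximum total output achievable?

Allowing fractional choices, the relaxed optimum would be about 34.1, but machines are indivisible.
lathe + planer: floor space 5 + 9 = 14 ≤ 17, output 12 + 15 = 27.
router + lathe + planer: floor space 2 + 5 + 9 = 16 ≤ 17, output 6 + 12 + 15 = 33.
router + planer: floor space 2 + 9 = 11 ≤ 17, output 6 + 15 = 21.
Best is router, lathe, and planer with total output 33.

33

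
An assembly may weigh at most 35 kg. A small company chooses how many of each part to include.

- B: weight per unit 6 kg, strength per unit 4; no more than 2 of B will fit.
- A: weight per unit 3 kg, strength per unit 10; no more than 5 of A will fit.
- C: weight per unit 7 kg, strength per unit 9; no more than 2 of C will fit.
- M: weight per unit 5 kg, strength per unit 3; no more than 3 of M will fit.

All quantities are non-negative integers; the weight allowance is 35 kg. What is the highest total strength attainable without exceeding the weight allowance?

72

This is a bounded integer knapsack.
5×A, 2×C, and 1×M: weight 34 ≤ 35, strength 5·10 + 2·9 + 1·3 = 71.
1×B, 5×A, and 2×C: weight 35 ≤ 35, strength 1·4 + 5·10 + 2·9 = 72.
Best is 72.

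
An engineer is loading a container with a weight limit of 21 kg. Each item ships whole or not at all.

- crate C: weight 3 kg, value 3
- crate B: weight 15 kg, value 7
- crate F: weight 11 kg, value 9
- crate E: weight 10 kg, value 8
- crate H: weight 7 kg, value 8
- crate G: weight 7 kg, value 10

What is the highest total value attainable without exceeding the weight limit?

22

Allowing fractional choices, the relaxed optimum would be about 24.3, but items are indivisible.
crate C + crate H + crate G: weight 3 + 7 + 7 = 17 ≤ 21, value 3 + 8 + 10 = 21.
crate C + crate F + crate G: weight 3 + 11 + 7 = 21 ≤ 21, value 3 + 9 + 10 = 22.
Best is crate C, crate F, and crate G with total value 22.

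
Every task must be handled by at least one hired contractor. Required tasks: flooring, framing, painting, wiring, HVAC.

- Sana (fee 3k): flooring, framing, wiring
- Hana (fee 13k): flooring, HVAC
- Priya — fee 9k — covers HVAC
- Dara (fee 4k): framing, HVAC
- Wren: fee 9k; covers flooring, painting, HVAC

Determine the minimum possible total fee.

12

This is a weighted set-cover instance.
The greedy cost-per-new-task heuristic would pick Sana, Dara, and Wren for 16, but a cheaper cover exists.
Choose Sana and Wren: together they cover flooring, framing, painting, wiring, HVAC — every task.
Total fee: 3 + 9 = 12.
No cover costs less than 12.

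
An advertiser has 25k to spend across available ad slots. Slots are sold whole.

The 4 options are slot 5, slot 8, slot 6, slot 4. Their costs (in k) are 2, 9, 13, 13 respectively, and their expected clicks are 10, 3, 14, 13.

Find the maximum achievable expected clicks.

Allowing fractional choices, the relaxed optimum would be about 34.0, but ad slots are indivisible.
slot 5 + slot 8 + slot 6: cost 2 + 9 + 13 = 24 ≤ 25, expected clicks 10 + 3 + 14 = 27.
slot 5 + slot 6: cost 2 + 13 = 15 ≤ 25, expected clicks 10 + 14 = 24.
slot 5 + slot 8 + slot 4: cost 2 + 9 + 13 = 24 ≤ 25, expected clicks 10 + 3 + 13 = 26.
Best is slot 5, slot 8, and slot 6 with total expected clicks 27.

27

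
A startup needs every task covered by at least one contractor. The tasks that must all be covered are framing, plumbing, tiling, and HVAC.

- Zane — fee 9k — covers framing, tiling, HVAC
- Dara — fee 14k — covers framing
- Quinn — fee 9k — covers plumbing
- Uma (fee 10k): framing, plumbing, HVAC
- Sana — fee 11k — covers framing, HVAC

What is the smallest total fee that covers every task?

18

Choose Zane and Quinn: together they cover framing, plumbing, tiling, HVAC — every task.
Total fee: 9 + 9 = 18.
No cover costs less than 18.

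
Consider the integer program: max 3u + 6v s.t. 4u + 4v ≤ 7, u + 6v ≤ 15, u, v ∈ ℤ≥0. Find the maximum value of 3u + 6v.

(u,v)=(0,1): 4·0+4·1=4≤7, 1·0+6·1=6≤15, objective 6.
(u,v)=(1,0): 4·1+4·0=4≤7, 1·1+6·0=1≤15, objective 3.
(u,v)=(0,0): 4·0+4·0=0≤7, 1·0+6·0=0≤15, objective 0.
No feasible integer point exceeds 6.

6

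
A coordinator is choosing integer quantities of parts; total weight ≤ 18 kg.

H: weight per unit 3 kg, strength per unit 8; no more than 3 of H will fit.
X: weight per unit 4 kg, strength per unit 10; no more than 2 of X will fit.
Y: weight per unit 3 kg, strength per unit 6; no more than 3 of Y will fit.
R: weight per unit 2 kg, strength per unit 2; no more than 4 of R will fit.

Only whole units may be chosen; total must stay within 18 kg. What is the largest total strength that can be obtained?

44

H has the best ratio (8/3); taking only H gives at most 3×8 = 24 (stopped by the supply cap of 3).
Mixing does better — 3×H and 2×X: weight 17 ≤ 18, strength 3·8 + 2·10 = 44.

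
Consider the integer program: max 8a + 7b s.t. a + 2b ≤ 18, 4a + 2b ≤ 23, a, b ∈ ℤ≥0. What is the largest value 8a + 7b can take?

65

(a,b)=(2,7): 1·2+2·7=16≤18, 4·2+2·7=22≤23, objective 65.
(a,b)=(1,8): 1·1+2·8=17≤18, 4·1+2·8=20≤23, objective 64.
Maximum is 65 at (a,b)=(2,7).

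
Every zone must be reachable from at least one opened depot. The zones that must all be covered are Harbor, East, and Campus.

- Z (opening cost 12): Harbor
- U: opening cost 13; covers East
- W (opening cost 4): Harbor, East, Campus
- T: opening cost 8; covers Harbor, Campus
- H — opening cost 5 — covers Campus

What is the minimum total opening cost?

4

W alone covers Harbor, East, Campus — every zone.
Total opening cost: 4.
No cover costs less than 4.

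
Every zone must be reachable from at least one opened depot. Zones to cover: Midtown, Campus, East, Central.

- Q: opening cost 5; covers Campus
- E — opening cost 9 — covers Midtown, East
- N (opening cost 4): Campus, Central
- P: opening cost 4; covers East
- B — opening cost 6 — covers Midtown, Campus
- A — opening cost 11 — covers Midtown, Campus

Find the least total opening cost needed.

The greedy cost-per-new-zone heuristic would pick N, P, and B for 14, but a cheaper cover exists.
Choose E and N: together they cover Midtown, Campus, East, Central — every zone.
Total opening cost: 9 + 4 = 13.
No cover costs less than 13.

13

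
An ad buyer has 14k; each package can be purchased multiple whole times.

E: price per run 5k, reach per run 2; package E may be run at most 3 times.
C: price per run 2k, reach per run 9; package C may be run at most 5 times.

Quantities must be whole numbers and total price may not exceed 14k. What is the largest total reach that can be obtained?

5×C: price 10 ≤ 14, reach 5·9 = 45.
1×E and 4×C: price 13 ≤ 14, reach 1·2 + 4·9 = 38.
Best is 45.

45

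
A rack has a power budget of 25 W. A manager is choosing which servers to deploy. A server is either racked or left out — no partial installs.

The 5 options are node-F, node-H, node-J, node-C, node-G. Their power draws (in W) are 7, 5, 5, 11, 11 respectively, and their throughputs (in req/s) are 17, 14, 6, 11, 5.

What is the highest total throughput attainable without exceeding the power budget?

Take node-F, node-H, and node-C: power draw 7 + 5 + 11 = 23 ≤ 25, throughput 17 + 14 + 11 = 42.
No other feasible combination does better.

42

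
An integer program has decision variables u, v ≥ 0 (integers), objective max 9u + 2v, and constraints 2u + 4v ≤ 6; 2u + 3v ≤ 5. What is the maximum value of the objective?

The continuous relaxation peaks at (2.5, 0) with value 22.50; rounding to a feasible lattice point costs some objective.
(u,v)=(2,0): 2·2+4·0=4≤6, 2·2+3·0=4≤5, objective 18.
(u,v)=(1,1): 2·1+4·1=6≤6, 2·1+3·1=5≤5, objective 11.
The best lattice point is (2,0), giving 18.

18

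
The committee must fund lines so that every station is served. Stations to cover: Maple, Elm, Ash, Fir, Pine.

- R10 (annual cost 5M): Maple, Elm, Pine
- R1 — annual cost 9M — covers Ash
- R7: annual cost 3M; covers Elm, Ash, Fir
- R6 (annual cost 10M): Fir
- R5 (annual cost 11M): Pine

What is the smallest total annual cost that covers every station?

Choose R10 and R7: together they cover Maple, Elm, Ash, Fir, Pine — every station.
Total annual cost: 5 + 3 = 8.
No cover costs less than 8.

8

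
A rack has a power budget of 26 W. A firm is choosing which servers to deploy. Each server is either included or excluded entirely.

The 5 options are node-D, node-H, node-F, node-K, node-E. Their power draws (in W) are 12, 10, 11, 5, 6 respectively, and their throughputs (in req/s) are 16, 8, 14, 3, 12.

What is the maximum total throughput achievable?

31

node-D + node-K + node-E: power draw 12 + 5 + 6 = 23 ≤ 26, throughput 16 + 3 + 12 = 31.
node-F + node-K + node-E: power draw 11 + 5 + 6 = 22 ≤ 26, throughput 14 + 3 + 12 = 29.
node-D + node-F: power draw 12 + 11 = 23 ≤ 26, throughput 16 + 14 = 30.
Best is node-D, node-K, and node-E with total throughput 31.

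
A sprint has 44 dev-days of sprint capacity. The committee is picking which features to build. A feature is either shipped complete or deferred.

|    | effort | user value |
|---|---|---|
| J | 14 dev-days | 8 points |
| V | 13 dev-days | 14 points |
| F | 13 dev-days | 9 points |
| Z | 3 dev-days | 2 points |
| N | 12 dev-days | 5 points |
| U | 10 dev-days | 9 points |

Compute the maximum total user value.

34

Allowing fractional choices, the relaxed optimum would be about 36.9, but features are indivisible.
J + V + Z + U: effort 14 + 13 + 3 + 10 = 40 ≤ 44, user value 8 + 14 + 2 + 9 = 33.
V + F + Z + U: effort 13 + 13 + 3 + 10 = 39 ≤ 44, user value 14 + 9 + 2 + 9 = 34.
Best is V, F, Z, and U with total user value 34.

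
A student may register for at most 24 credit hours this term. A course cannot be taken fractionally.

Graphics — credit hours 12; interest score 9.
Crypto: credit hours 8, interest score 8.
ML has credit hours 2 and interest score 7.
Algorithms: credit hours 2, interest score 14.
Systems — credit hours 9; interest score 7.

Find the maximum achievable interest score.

Crypto + ML + Algorithms + Systems: credit hours 8 + 2 + 2 + 9 = 21 ≤ 24, interest score 8 + 7 + 14 + 7 = 36.
Graphics + Crypto + Algorithms: credit hours 12 + 8 + 2 = 22 ≤ 24, interest score 9 + 8 + 14 = 31.
Graphics + Crypto + ML + Algorithms: credit hours 12 + 8 + 2 + 2 = 24 ≤ 24, interest score 9 + 8 + 7 + 14 = 38.
Best is Graphics, Crypto, ML, and Algorithms with total interest score 38.

38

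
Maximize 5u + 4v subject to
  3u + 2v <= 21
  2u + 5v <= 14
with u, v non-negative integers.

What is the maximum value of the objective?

(u,v)=(7,0): 3·7+2·0=21≤21, 2·7+5·0=14≤14, objective 35.
(u,v)=(6,0): 3·6+2·0=18≤21, 2·6+5·0=12≤14, objective 30.
The best lattice point is (7,0), giving 35.

35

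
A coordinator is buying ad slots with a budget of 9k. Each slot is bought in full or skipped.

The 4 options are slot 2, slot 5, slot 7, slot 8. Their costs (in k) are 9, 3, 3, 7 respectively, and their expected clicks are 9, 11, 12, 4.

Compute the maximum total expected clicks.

23

Allowing fractional choices, the relaxed optimum would be about 26.0, but ad slots are indivisible.
slot 5 + slot 7: cost 3 + 3 = 6 ≤ 9, expected clicks 11 + 12 = 23.
slot 7: cost 3 ≤ 9, expected clicks 12.
Best is slot 5 and slot 7 with total expected clicks 23.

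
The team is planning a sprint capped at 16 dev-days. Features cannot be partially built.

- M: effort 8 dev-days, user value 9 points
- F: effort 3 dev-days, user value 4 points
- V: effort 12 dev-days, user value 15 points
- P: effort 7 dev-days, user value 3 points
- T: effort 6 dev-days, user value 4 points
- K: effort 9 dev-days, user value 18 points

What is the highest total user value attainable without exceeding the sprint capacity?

22

This is an integer program with binary decision variables.
T + K: effort 6 + 9 = 15 ≤ 16, user value 4 + 18 = 22.
F + K: effort 3 + 9 = 12 ≤ 16, user value 4 + 18 = 22.
P + K: effort 7 + 9 = 16 ≤ 16, user value 3 + 18 = 21.
The maximum user value is 22; one optimal choice is F and K.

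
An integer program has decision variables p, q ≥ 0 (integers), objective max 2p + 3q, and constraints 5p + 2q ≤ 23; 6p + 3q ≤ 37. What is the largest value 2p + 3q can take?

33

The continuous relaxation peaks at (0, 11.5) with value 34.50; rounding to a feasible lattice point costs some objective.
(p,q)=(0,11): 5·0+2·11=22≤23, 6·0+3·11=33≤37, objective 33.
(p,q)=(0,10): 5·0+2·10=20≤23, 6·0+3·10=30≤37, objective 30.
Maximum is 33 at (p,q)=(0,11).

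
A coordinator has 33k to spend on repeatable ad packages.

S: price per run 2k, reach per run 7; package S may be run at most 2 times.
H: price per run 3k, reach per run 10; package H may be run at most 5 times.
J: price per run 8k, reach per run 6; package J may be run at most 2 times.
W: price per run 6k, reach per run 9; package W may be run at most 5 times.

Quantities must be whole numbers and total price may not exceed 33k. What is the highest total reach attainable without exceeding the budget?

82

S has the best ratio (7/2); taking only S gives at most 2×7 = 14 (stopped by the supply cap of 2).
Mixing does better — 2×S, 5×H, and 2×W: price 31 ≤ 33, reach 2·7 + 5·10 + 2·9 = 82.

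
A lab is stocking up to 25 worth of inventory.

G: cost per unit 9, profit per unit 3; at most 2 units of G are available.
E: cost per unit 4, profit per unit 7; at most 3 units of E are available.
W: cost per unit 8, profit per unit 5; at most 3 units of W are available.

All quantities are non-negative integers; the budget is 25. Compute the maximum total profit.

26

E has the best ratio (7/4); taking only E gives at most 3×7 = 21 (stopped by the supply cap of 3).
Mixing does better — 3×E and 1×W: cost 20 ≤ 25, profit 3·7 + 1·5 = 26.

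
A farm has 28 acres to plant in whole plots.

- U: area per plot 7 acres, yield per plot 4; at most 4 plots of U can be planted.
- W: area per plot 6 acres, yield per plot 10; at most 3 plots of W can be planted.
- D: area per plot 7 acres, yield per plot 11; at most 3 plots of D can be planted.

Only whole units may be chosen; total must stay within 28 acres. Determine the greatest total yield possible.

43

1×W and 3×D: area 27 ≤ 28, yield 1·10 + 3·11 = 43.
2×W and 2×D: area 26 ≤ 28, yield 2·10 + 2·11 = 42.
Best is 43.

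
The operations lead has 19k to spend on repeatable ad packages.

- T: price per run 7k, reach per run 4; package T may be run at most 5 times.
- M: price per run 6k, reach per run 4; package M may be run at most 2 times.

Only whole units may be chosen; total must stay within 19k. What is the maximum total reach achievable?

12

This is a bounded integer knapsack.
1×T and 2×M: price 19 ≤ 19, reach 1·4 + 2·4 = 12.
2×M: price 12 ≤ 19, reach 2·4 = 8.
Best is 12.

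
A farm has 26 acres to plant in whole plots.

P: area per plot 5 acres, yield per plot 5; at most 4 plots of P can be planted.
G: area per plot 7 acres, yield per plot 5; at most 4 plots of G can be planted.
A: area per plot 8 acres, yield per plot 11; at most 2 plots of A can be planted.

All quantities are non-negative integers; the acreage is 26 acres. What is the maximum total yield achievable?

2×P and 2×A: area 26 ≤ 26, yield 2·5 + 2·11 = 32.
1×G and 2×A: area 23 ≤ 26, yield 1·5 + 2·11 = 27.
Best is 32.

32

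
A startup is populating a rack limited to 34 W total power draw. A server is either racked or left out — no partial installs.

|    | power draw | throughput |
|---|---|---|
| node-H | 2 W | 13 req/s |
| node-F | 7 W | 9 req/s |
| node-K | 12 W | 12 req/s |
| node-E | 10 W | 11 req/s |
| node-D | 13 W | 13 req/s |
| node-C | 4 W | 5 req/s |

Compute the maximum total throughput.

Take node-H, node-F, node-K, and node-D: power draw 2 + 7 + 12 + 13 = 34 ≤ 34, throughput 13 + 9 + 12 + 13 = 47.
No other feasible combination does better.

47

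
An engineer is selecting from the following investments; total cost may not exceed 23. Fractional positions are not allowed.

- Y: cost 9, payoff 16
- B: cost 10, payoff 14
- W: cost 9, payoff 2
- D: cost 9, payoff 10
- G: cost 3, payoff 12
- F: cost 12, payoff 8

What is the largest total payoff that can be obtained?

42

Take Y, B, and G: cost 9 + 10 + 3 = 22 ≤ 23, payoff 16 + 14 + 12 = 42.
No other feasible combination does better.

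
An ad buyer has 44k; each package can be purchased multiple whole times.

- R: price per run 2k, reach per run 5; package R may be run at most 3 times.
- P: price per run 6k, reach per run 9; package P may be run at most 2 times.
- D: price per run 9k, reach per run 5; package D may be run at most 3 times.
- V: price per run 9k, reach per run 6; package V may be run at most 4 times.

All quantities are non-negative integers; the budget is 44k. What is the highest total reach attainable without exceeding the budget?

2×R, 2×P, 1×D, and 2×V: price 43 ≤ 44, reach 2·5 + 2·9 + 1·5 + 2·6 = 45.
2×R, 2×P, and 3×V: price 43 ≤ 44, reach 2·5 + 2·9 + 3·6 = 46.
Best is 46.

46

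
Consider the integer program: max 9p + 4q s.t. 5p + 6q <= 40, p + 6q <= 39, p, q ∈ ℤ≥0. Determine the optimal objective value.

(p,q)=(8,0): 5·8+6·0=40≤40, 1·8+6·0=8≤39, objective 72.
(p,q)=(7,0): 5·7+6·0=35≤40, 1·7+6·0=7≤39, objective 63.
No feasible integer point exceeds 72.

72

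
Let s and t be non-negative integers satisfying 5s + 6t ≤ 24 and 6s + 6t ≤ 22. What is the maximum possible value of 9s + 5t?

27

(s,t)=(3,0) is feasible, giving 27.
(s,t)=(2,1) is feasible, giving 23.
(s,t)=(2,0) is feasible, giving 18.
The best lattice point is (3,0), giving 27.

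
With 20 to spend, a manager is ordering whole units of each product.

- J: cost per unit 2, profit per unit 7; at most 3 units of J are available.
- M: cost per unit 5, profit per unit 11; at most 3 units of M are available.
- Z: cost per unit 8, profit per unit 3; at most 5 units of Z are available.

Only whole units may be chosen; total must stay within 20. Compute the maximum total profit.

J has the best ratio (7/2); taking only J gives at most 3×7 = 21 (stopped by the supply cap of 3).
Mixing does better — 2×J and 3×M: cost 19 ≤ 20, profit 2·7 + 3·11 = 47.

47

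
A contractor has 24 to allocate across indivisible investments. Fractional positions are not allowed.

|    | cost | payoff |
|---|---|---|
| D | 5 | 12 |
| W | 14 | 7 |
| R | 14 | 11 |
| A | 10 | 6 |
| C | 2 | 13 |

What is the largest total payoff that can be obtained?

D + R + C: cost 5 + 14 + 2 = 21 ≤ 24, payoff 12 + 11 + 13 = 36.
D + W + C: cost 5 + 14 + 2 = 21 ≤ 24, payoff 12 + 7 + 13 = 32.
D + A + C: cost 5 + 10 + 2 = 17 ≤ 24, payoff 12 + 6 + 13 = 31.
Best is D, R, and C with total payoff 36.

36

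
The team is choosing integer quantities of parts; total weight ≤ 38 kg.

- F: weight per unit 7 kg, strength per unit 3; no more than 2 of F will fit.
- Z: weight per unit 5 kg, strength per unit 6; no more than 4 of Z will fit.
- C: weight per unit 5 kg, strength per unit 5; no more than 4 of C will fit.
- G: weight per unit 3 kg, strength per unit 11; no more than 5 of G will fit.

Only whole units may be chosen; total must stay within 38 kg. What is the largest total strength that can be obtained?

G has the best ratio (11/3); taking only G gives at most 5×11 = 55 (stopped by the supply cap of 5).
Mixing does better — 4×Z and 5×G: weight 35 ≤ 38, strength 4·6 + 5·11 = 79.

79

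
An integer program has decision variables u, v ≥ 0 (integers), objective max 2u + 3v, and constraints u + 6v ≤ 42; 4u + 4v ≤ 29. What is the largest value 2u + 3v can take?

21

(u,v)=(0,7): 1·0+6·7=42≤42, 4·0+4·7=28≤29, objective 21.
(u,v)=(1,6): 1·1+6·6=37≤42, 4·1+4·6=28≤29, objective 20.
The best lattice point is (0,7), giving 21.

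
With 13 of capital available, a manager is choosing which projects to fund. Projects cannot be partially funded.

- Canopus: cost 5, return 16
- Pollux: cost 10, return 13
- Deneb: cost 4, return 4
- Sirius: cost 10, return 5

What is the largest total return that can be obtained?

20

Allowing fractional choices, the relaxed optimum would be about 26.4, but projects are indivisible.
Pollux: cost 10 ≤ 13, return 13.
Canopus: cost 5 ≤ 13, return 16.
Canopus + Deneb: cost 5 + 4 = 9 ≤ 13, return 16 + 4 = 20.
Best is Canopus and Deneb with total return 20.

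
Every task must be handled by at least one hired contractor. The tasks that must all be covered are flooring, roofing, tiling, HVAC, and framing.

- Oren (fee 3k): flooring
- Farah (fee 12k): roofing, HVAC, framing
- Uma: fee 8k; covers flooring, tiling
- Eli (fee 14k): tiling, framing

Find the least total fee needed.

20

The greedy cost-per-new-task heuristic would pick Oren, Farah, and Uma for 23, but a cheaper cover exists.
Choose Farah and Uma: together they cover flooring, roofing, tiling, HVAC, framing — every task.
Total fee: 12 + 8 = 20.
No cover costs less than 20.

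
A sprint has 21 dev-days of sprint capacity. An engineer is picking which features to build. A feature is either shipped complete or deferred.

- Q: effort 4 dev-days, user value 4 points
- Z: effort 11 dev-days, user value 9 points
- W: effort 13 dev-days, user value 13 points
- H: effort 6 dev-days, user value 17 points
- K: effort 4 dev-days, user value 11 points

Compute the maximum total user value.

This is a 0-1 knapsack instance.
Take Z, H, and K: effort 11 + 6 + 4 = 21 ≤ 21, user value 9 + 17 + 11 = 37.
No other feasible combination does better.

37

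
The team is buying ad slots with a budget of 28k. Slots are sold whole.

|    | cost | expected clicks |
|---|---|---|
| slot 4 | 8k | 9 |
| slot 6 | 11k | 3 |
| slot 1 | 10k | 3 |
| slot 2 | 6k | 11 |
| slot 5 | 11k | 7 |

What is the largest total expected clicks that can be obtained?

slot 4 + slot 6 + slot 2: cost 8 + 11 + 6 = 25 ≤ 28, expected clicks 9 + 3 + 11 = 23.
slot 4 + slot 2 + slot 5: cost 8 + 6 + 11 = 25 ≤ 28, expected clicks 9 + 11 + 7 = 27.
slot 4 + slot 1 + slot 2: cost 8 + 10 + 6 = 24 ≤ 28, expected clicks 9 + 3 + 11 = 23.
Best is slot 4, slot 2, and slot 5 with total expected clicks 27.

27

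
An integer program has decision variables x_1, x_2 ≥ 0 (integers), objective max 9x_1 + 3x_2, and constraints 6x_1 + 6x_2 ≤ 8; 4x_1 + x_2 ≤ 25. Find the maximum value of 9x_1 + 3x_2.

9

The continuous relaxation peaks at (1.33, 0) with value 12.00; rounding to a feasible lattice point costs some objective.
(x_1,x_2)=(1,0): 6·1+6·0=6≤8, 4·1+1·0=4≤25, objective 9.
(x_1,x_2)=(0,1): 6·0+6·1=6≤8, 4·0+1·1=1≤25, objective 3.
No feasible integer point exceeds 9.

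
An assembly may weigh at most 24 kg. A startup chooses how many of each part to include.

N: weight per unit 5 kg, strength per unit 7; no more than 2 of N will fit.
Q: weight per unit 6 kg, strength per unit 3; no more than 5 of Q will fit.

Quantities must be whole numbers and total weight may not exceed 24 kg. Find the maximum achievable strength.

This is a bounded integer knapsack.
2×N and 1×Q: weight 16 ≤ 24, strength 2·7 + 1·3 = 17.
2×N and 2×Q: weight 22 ≤ 24, strength 2·7 + 2·3 = 20.
Best is 20.

20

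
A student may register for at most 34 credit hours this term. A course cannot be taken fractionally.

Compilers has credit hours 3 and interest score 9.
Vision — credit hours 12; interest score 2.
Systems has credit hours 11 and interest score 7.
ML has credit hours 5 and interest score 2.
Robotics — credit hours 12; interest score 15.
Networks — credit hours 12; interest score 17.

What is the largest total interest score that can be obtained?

43

This is an integer program with binary decision variables.
Take Compilers, ML, Robotics, and Networks: credit hours 3 + 5 + 12 + 12 = 32 ≤ 34, interest score 9 + 2 + 15 + 17 = 43.
No other feasible combination does better.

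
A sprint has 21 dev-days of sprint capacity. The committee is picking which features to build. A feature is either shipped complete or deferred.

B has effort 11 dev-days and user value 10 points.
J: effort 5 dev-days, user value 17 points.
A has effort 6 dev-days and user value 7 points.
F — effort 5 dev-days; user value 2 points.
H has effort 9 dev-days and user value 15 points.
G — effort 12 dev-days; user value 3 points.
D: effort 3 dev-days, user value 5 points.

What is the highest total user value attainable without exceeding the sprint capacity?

This is an integer program with binary decision variables.
Allowing fractional choices, the relaxed optimum would be about 41.7, but features are indivisible.
J + A + H: effort 5 + 6 + 9 = 20 ≤ 21, user value 17 + 7 + 15 = 39.
J + H + D: effort 5 + 9 + 3 = 17 ≤ 21, user value 17 + 15 + 5 = 37.
J + F + H: effort 5 + 5 + 9 = 19 ≤ 21, user value 17 + 2 + 15 = 34.
Best is J, A, and H with total user value 39.

39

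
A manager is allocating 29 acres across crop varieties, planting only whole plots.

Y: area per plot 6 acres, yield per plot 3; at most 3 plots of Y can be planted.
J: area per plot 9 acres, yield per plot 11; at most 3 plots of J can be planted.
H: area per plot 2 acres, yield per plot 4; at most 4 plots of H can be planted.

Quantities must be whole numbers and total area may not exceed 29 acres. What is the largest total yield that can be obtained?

This is a bounded integer knapsack.
H has the best ratio (4/2); taking only H gives at most 4×4 = 16 (stopped by the supply cap of 4).
Mixing does better — 2×J and 4×H: area 26 ≤ 29, yield 2·11 + 4·4 = 38.

38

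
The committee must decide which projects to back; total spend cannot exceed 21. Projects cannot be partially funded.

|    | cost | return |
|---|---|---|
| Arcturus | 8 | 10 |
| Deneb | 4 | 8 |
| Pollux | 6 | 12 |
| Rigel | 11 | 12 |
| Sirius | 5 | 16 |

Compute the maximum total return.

This is a 0-1 knapsack instance.
Allowing fractional choices, the relaxed optimum would be about 43.5, but projects are indivisible.
Deneb + Rigel + Sirius: cost 4 + 11 + 5 = 20 ≤ 21, return 8 + 12 + 16 = 36.
Deneb + Pollux + Sirius: cost 4 + 6 + 5 = 15 ≤ 21, return 8 + 12 + 16 = 36.
Arcturus + Pollux + Sirius: cost 8 + 6 + 5 = 19 ≤ 21, return 10 + 12 + 16 = 38.
Best is Arcturus, Pollux, and Sirius with total return 38.

38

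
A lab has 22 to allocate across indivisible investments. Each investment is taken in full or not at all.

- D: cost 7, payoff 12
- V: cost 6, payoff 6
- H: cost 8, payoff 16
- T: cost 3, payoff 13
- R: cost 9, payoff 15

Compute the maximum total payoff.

44

This is an integer program with binary decision variables.
H + T + R: cost 8 + 3 + 9 = 20 ≤ 22, payoff 16 + 13 + 15 = 44.
D + H + T: cost 7 + 8 + 3 = 18 ≤ 22, payoff 12 + 16 + 13 = 41.
Best is H, T, and R with total payoff 44.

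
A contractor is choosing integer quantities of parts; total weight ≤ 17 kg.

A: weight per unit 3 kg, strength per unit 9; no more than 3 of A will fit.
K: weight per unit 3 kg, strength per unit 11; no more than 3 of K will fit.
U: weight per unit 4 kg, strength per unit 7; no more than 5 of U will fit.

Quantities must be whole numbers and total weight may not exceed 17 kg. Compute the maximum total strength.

Take 2×A and 3×K: weight 15 ≤ 17, strength 2·9 + 3·11 = 51.
K has the best ratio (11/3) and is taken to its limit of 3; remaining capacity is filled optimally with the others.

51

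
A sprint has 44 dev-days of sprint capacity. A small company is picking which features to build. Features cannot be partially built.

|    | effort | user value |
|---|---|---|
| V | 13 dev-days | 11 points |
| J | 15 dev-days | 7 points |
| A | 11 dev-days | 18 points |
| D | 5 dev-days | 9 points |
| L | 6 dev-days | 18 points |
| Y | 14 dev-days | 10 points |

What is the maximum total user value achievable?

V + A + D + L: effort 13 + 11 + 5 + 6 = 35 ≤ 44, user value 11 + 18 + 9 + 18 = 56.
V + A + L + Y: effort 13 + 11 + 6 + 14 = 44 ≤ 44, user value 11 + 18 + 18 + 10 = 57.
A + D + L + Y: effort 11 + 5 + 6 + 14 = 36 ≤ 44, user value 18 + 9 + 18 + 10 = 55.
Best is V, A, L, and Y with total user value 57.

57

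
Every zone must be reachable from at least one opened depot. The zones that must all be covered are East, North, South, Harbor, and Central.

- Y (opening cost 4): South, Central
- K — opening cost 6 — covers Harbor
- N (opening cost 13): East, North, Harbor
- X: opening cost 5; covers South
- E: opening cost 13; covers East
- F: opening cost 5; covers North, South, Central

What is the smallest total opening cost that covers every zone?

17

The greedy cost-per-new-zone heuristic would pick F, K, and N for 24, but a cheaper cover exists.
Choose Y and N: together they cover East, North, South, Harbor, Central — every zone.
Total opening cost: 4 + 13 = 17.
No cover costs less than 17.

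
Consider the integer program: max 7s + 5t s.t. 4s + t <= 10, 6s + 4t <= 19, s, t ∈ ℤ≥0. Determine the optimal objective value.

The continuous relaxation peaks at (0, 4.75) with value 23.75; rounding to a feasible lattice point costs some objective.
(s,t)=(1,3): 4·1+1·3=7≤10, 6·1+4·3=18≤19, objective 22.
(s,t)=(0,4): 4·0+1·4=4≤10, 6·0+4·4=16≤19, objective 20.
(s,t)=(1,2): 4·1+1·2=6≤10, 6·1+4·2=14≤19, objective 17.
(s,t)=(0,3): 4·0+1·3=3≤10, 6·0+4·3=12≤19, objective 15.
Maximum is 22 at (s,t)=(1,3).

22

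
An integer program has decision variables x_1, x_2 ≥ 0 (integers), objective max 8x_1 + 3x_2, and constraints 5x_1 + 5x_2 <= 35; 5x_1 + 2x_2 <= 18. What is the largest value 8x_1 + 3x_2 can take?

(x_1,x_2)=(2,4): 5·2+5·4=30≤35, 5·2+2·4=18≤18, objective 28.
(x_1,x_2)=(3,1): 5·3+5·1=20≤35, 5·3+2·1=17≤18, objective 27.
Maximum is 28 at (x_1,x_2)=(2,4).

28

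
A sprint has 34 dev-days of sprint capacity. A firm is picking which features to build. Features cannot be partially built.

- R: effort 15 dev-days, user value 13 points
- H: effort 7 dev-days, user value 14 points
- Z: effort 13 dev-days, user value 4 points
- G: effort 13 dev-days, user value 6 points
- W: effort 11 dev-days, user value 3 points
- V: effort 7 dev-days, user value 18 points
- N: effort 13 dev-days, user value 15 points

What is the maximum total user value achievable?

Take H, V, and N: effort 7 + 7 + 13 = 27 ≤ 34, user value 14 + 18 + 15 = 47.
No other feasible combination does better.

47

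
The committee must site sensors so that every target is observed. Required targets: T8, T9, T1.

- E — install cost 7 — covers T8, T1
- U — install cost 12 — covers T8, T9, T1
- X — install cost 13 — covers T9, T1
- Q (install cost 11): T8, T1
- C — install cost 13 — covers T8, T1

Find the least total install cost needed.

12

The greedy cost-per-new-target heuristic would pick E and U for 19, but a cheaper cover exists.
U alone covers T8, T9, T1 — every target.
Total install cost: 12.
No cover costs less than 12.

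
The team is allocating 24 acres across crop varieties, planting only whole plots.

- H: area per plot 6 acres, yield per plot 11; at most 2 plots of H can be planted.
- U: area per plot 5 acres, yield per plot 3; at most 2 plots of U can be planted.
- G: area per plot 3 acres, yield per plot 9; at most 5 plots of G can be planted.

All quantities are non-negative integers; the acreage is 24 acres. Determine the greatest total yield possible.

This is a bounded integer knapsack.
2×H and 4×G: area 24 ≤ 24, yield 2·11 + 4·9 = 58.
1×H and 5×G: area 21 ≤ 24, yield 1·11 + 5·9 = 56.
Best is 58.

58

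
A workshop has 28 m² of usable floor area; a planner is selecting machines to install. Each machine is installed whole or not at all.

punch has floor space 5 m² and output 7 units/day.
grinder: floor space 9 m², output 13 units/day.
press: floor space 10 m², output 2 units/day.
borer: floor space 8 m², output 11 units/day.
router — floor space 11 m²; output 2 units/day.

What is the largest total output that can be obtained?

Allowing fractional choices, the relaxed optimum would be about 32.2, but machines are indivisible.
punch + grinder + borer: floor space 5 + 9 + 8 = 22 ≤ 28, output 7 + 13 + 11 = 31.
grinder + borer + router: floor space 9 + 8 + 11 = 28 ≤ 28, output 13 + 11 + 2 = 26.
grinder + press + borer: floor space 9 + 10 + 8 = 27 ≤ 28, output 13 + 2 + 11 = 26.
Best is punch, grinder, and borer with total output 31.

31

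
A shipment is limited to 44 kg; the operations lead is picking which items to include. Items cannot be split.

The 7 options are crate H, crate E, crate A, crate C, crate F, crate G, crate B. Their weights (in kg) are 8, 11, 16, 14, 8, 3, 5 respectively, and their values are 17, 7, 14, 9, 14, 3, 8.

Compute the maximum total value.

56

crate H + crate A + crate F + crate G + crate B: weight 8 + 16 + 8 + 3 + 5 = 40 ≤ 44, value 17 + 14 + 14 + 3 + 8 = 56.
crate H + crate A + crate F + crate B: weight 8 + 16 + 8 + 5 = 37 ≤ 44, value 17 + 14 + 14 + 8 = 53.
crate H + crate E + crate A + crate F: weight 8 + 11 + 16 + 8 = 43 ≤ 44, value 17 + 7 + 14 + 14 = 52.
Best is crate H, crate A, crate F, crate G, and crate B with total value 56.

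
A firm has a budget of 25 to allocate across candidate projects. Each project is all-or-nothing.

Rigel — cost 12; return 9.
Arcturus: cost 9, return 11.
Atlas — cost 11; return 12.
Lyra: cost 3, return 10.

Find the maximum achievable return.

Allowing fractional choices, the relaxed optimum would be about 34.5, but projects are indivisible.
Arcturus + Atlas + Lyra: cost 9 + 11 + 3 = 23 ≤ 25, return 11 + 12 + 10 = 33.
Rigel + Arcturus + Lyra: cost 12 + 9 + 3 = 24 ≤ 25, return 9 + 11 + 10 = 30.
Best is Arcturus, Atlas, and Lyra with total return 33.

33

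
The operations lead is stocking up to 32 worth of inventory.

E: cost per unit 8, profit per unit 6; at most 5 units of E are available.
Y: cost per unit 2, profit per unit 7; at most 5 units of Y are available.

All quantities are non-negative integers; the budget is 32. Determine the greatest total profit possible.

Y has the best ratio (7/2); taking only Y gives at most 5×7 = 35 (stopped by the supply cap of 5).
Mixing does better — 2×E and 5×Y: cost 26 ≤ 32, profit 2·6 + 5·7 = 47.

47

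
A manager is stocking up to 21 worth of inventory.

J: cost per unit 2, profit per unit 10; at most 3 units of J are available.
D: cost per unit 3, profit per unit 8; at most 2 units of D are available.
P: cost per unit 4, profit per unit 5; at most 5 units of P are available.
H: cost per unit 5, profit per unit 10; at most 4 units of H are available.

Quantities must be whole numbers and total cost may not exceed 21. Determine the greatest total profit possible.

61

This is a bounded integer knapsack.
J has the best ratio (10/2); taking only J gives at most 3×10 = 30 (stopped by the supply cap of 3).
Mixing does better — 3×J, 2×D, 1×P, and 1×H: cost 21 ≤ 21, profit 3·10 + 2·8 + 1·5 + 1·10 = 61.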